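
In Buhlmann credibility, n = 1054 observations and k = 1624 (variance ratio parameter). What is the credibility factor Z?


Z = n / (n + k)
= 1054 / (1054 + 1624)
= 1054 / 2678
= 0.3936


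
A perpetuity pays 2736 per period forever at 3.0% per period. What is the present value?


PV = PMT / i
= 2736 / 0.03
= 91200.0


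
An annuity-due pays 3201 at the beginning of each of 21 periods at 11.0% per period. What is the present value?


PV_due = PMT * (1-(1+i)^(-n))/i * (1+i)
PV_immediate = 25848.3003
PV_due = 25848.3003 * 1.11
= 28691.6133


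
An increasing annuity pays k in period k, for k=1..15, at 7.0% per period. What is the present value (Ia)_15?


(Ia)_n = sum_{k=1}^{n} k * v^k, v = 1/(1+i)
v = 0.934579
Sum computed term by term:
(Ia)_15 = 61.554


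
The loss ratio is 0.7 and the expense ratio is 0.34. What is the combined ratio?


Combined ratio = loss ratio + expense ratio
= 0.7 + 0.34
= 1.04


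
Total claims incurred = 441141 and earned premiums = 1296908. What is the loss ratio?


Loss ratio = claims / premiums
= 441141 / 1296908
= 0.3401


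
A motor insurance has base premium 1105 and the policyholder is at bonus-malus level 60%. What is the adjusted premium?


adjusted = base * BM_level / 100
= 1105 * 60 / 100
= 1105 * 0.6
= 663.0


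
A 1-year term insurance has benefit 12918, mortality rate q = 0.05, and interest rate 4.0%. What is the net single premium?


NSP = benefit * q * v
v = 1/(1+i) = 0.961538
NSP = 12918 * 0.05 * 0.961538
= 621.0577


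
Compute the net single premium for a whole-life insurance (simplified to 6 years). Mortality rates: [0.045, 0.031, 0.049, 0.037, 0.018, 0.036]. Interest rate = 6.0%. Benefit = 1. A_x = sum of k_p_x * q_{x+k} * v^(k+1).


v = 0.943396
Year 0: k_p_x=1.0, q=0.045, term=0.042453
Year 1: k_p_x=0.955, q=0.031, term=0.026348
Year 2: k_p_x=0.925395, q=0.049, term=0.038072
Year 3: k_p_x=0.880051, q=0.037, term=0.025792
Year 4: k_p_x=0.847489, q=0.018, term=0.011399
Year 5: k_p_x=0.832234, q=0.036, term=0.021121
A_x = 0.1652


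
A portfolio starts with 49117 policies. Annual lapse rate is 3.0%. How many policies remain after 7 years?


remaining = initial * (1 - lapse)^years
= 49117 * (1 - 0.03)^7
= 49117 * 0.807983
= 39685.6934


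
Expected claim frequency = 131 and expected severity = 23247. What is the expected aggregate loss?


E[S] = E[N] * E[X]
= 131 * 23247
= 3.0454e+06


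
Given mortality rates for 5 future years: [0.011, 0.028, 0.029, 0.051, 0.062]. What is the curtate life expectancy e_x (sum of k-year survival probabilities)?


e_x = sum_{k=1}^{n} k_p_x
k_p_x values:
  1_p_x = 0.989
  2_p_x = 0.961308
  3_p_x = 0.93343
  4_p_x = 0.885825
  5_p_x = 0.830904
e_x = 4.6005


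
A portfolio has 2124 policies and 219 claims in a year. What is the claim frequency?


frequency = claims / policies
= 219 / 2124
= 0.1031


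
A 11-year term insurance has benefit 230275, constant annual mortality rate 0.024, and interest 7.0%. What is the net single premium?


NSP = benefit * sum_{k=0}^{n-1} k_p_x * q * v^(k+1)
With constant q=0.024, v=0.934579
Sum = 0.162463
NSP = 230275 * 0.162463
= 37411.2087


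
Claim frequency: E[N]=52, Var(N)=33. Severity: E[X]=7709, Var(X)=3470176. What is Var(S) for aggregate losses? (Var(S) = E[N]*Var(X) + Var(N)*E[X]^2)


Var(S) = E[N]*Var(X) + Var(N)*E[X]^2
= 52*3470176 + 33*7709^2
= 180449152 + 1961146473
= 2.1416e+09


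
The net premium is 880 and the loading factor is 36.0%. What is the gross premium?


Gross = net * (1 + loading)
= 880 * (1 + 0.36)
= 880 * 1.36
= 1196.8


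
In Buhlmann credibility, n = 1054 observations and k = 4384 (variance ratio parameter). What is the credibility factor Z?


Z = n / (n + k)
= 1054 / (1054 + 4384)
= 1054 / 5438
= 0.1938


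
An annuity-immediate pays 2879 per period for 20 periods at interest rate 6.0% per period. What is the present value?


PV = PMT * (1 - (1+i)^(-n)) / i
= 2879 * (1 - (1+0.06)^(-20)) / 0.06
= 2879 * (1 - 0.311805) / 0.06
= 2879 * 11.469921
= 33021.9032


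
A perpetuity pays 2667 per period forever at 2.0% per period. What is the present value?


PV = PMT / i
= 2667 / 0.02
= 133350.0


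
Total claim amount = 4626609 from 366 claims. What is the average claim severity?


severity = total / number
= 4626609 / 366
= 12641.0082


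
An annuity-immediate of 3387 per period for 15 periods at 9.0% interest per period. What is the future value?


FV = PMT * ((1+i)^n - 1) / i
= 3387 * ((1.09)^15 - 1) / 0.09
= 3387 * (3.642482 - 1) / 0.09
= 99445.4232


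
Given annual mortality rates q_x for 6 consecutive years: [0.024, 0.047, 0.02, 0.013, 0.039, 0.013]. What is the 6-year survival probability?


p_k = 1 - q_k for each year
Survival = product of (1 - q_k)
= 0.976 * 0.953 * 0.98 * 0.987 * 0.961 * 0.987
= 0.8533


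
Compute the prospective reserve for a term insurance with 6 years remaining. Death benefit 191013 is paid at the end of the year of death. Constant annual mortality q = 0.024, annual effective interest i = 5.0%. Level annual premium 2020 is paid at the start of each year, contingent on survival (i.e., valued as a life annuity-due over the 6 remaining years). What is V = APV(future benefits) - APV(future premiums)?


v = 1/(1+i) = 0.952381
APV(future benefits) per unit = sum_{k=0}^{5} k_p_x * q * v^(k+1) = 0.115133
APV(future benefits) = 191013 * 0.115133 = 21991.995
Life annuity-due factor ä_{x:6} = sum_{k=0}^{5} k_p_x * v^k = 5.037091
APV(future premiums) = 2020 * 5.037091 = 10174.923
V = 21991.995 - 10174.923
= 11817.0721


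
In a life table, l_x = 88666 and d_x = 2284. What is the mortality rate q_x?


q_x = d_x / l_x
= 2284 / 88666
= 0.0258


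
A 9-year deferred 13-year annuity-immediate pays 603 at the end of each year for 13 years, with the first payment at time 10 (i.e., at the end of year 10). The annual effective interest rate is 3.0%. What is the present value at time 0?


PV at time 9 of the 13-year annuity-immediate:
a_n = 603 * (1-(1+0.03)^(-13))/0.03 = 6412.8781
Discount back 9 years to time 0:
PV = 6412.8781 * (1+0.03)^(-9)
= 6412.8781 * 0.766417
= 4914.9371


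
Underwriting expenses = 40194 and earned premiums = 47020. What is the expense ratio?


Expense ratio = expenses / premiums
= 40194 / 47020
= 0.8548


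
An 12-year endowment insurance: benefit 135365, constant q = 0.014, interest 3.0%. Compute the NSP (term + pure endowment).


Term component = 17563.7613
Pure endowment = 12_p_x * v^12 * benefit = 0.844351 * 0.70138 * 135365 = 80164.6075
NSP = 97728.3687


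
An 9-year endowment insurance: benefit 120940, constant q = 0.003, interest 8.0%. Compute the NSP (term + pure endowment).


Term component = 2242.913
Pure endowment = 9_p_x * v^9 * benefit = 0.973322 * 0.500249 * 120940 = 58886.0725
NSP = 61128.9856


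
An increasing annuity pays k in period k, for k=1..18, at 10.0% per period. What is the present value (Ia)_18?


(Ia)_n = sum_{k=1}^{n} k * v^k, v = 1/(1+i)
v = 0.909091
Sum computed term by term:
(Ia)_18 = 57.841


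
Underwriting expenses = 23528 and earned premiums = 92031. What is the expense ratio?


Expense ratio = expenses / premiums
= 23528 / 92031
= 0.2557


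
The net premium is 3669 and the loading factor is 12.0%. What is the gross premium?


Gross = net * (1 + loading)
= 3669 * (1 + 0.12)
= 3669 * 1.12
= 4109.28


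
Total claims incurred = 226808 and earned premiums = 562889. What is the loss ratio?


Loss ratio = claims / premiums
= 226808 / 562889
= 0.4029


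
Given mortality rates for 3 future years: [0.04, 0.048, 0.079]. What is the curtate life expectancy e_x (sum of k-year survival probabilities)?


e_x = sum_{k=1}^{n} k_p_x
k_p_x values:
  1_p_x = 0.96
  2_p_x = 0.91392
  3_p_x = 0.84172
e_x = 2.7156


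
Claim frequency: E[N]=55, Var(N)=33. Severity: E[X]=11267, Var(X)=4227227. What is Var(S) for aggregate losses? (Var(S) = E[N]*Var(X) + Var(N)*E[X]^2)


Var(S) = E[N]*Var(X) + Var(N)*E[X]^2
= 55*4227227 + 33*11267^2
= 232497485 + 4189194537
= 4.4217e+09


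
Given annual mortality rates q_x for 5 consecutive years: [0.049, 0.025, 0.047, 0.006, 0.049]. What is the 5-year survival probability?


p_k = 1 - q_k for each year
Survival = product of (1 - q_k)
= 0.951 * 0.975 * 0.953 * 0.994 * 0.951
= 0.8353


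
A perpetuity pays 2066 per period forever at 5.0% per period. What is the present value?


PV = PMT / i
= 2066 / 0.05
= 41320.0


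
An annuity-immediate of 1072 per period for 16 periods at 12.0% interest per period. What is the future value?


FV = PMT * ((1+i)^n - 1) / i
= 1072 * ((1.12)^16 - 1) / 0.12
= 1072 * (6.130394 - 1) / 0.12
= 45831.5166


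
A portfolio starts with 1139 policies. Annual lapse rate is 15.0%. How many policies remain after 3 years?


remaining = initial * (1 - lapse)^years
= 1139 * (1 - 0.15)^3
= 1139 * 0.614125
= 699.4884


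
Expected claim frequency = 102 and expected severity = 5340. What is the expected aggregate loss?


E[S] = E[N] * E[X]
= 102 * 5340
= 544680


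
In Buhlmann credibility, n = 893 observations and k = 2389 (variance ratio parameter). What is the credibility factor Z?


Z = n / (n + k)
= 893 / (893 + 2389)
= 893 / 3282
= 0.2721


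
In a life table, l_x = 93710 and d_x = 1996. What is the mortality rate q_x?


q_x = d_x / l_x
= 1996 / 93710
= 0.0213


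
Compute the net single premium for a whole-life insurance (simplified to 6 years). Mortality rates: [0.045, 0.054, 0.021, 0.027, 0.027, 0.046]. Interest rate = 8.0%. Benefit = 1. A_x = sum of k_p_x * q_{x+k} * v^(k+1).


v = 0.925926
Year 0: k_p_x=1.0, q=0.045, term=0.041667
Year 1: k_p_x=0.955, q=0.054, term=0.044213
Year 2: k_p_x=0.90343, q=0.021, term=0.015061
Year 3: k_p_x=0.884458, q=0.027, term=0.017553
Year 4: k_p_x=0.860578, q=0.027, term=0.015814
Year 5: k_p_x=0.837342, q=0.046, term=0.024273
A_x = 0.1586


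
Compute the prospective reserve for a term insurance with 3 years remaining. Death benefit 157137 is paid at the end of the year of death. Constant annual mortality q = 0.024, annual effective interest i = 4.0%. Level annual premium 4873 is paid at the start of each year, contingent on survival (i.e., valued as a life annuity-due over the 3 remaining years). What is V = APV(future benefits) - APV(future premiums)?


v = 1/(1+i) = 0.961538
APV(future benefits) per unit = sum_{k=0}^{2} k_p_x * q * v^(k+1) = 0.065058
APV(future benefits) = 157137 * 0.065058 = 10222.9885
Life annuity-due factor ä_{x:3} = sum_{k=0}^{2} k_p_x * v^k = 2.819172
APV(future premiums) = 4873 * 2.819172 = 13737.8232
V = 10222.9885 - 13737.8232
= -3514.8347


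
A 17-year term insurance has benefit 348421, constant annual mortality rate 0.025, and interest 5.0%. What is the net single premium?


NSP = benefit * sum_{k=0}^{n-1} k_p_x * q * v^(k+1)
With constant q=0.025, v=0.952381
Sum = 0.238766
NSP = 348421 * 0.238766
= 83191.2413


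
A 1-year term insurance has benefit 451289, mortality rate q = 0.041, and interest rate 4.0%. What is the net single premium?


NSP = benefit * q * v
v = 1/(1+i) = 0.961538
NSP = 451289 * 0.041 * 0.961538
= 17791.201


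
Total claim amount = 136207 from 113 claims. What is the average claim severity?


severity = total / number
= 136207 / 113
= 1205.3717


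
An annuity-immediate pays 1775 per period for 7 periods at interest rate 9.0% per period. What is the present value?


PV = PMT * (1 - (1+i)^(-n)) / i
= 1775 * (1 - (1+0.09)^(-7)) / 0.09
= 1775 * (1 - 0.547034) / 0.09
= 1775 * 5.032953
= 8933.4913


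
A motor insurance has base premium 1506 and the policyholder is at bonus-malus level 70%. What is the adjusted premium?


adjusted = base * BM_level / 100
= 1506 * 70 / 100
= 1506 * 0.7
= 1054.2


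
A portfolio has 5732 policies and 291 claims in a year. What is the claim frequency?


frequency = claims / policies
= 291 / 5732
= 0.0508


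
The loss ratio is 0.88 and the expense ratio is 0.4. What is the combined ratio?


Combined ratio = loss ratio + expense ratio
= 0.88 + 0.4
= 1.28


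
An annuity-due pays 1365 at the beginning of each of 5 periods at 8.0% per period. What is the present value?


PV_due = PMT * (1-(1+i)^(-n))/i * (1+i)
PV_immediate = 5450.0492
PV_due = 5450.0492 * 1.08
= 5886.0531


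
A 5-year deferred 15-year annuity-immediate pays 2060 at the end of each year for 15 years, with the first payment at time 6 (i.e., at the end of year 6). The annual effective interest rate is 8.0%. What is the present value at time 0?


PV at time 5 of the 15-year annuity-immediate:
a_n = 2060 * (1-(1+0.08)^(-15))/0.08 = 17632.5261
Discount back 5 years to time 0:
PV = 17632.5261 * (1+0.08)^(-5)
= 17632.5261 * 0.680583
= 12000.401


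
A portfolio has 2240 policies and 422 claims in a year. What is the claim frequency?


frequency = claims / policies
= 422 / 2240
= 0.1884


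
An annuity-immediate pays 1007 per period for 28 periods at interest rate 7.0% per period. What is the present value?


PV = PMT * (1 - (1+i)^(-n)) / i
= 1007 * (1 - (1+0.07)^(-28)) / 0.07
= 1007 * (1 - 0.150402) / 0.07
= 1007 * 12.137111
= 12222.071


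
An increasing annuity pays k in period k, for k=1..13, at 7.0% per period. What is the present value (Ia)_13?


(Ia)_n = sum_{k=1}^{n} k * v^k, v = 1/(1+i)
v = 0.934579
Sum computed term by term:
(Ia)_13 = 50.6878


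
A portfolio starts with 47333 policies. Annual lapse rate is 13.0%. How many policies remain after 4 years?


remaining = initial * (1 - lapse)^years
= 47333 * (1 - 0.13)^4
= 47333 * 0.572898
= 27116.9626


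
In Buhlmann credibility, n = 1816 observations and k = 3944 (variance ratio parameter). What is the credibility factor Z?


Z = n / (n + k)
= 1816 / (1816 + 3944)
= 1816 / 5760
= 0.3153


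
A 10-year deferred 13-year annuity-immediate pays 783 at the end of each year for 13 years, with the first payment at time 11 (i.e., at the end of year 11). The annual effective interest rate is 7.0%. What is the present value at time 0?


PV at time 10 of the 13-year annuity-immediate:
a_n = 783 * (1-(1+0.07)^(-13))/0.07 = 6544.0405
Discount back 10 years to time 0:
PV = 6544.0405 * (1+0.07)^(-10)
= 6544.0405 * 0.508349
= 3326.6584


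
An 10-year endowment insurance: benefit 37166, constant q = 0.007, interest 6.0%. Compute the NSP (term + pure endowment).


Term component = 1861.8447
Pure endowment = 10_p_x * v^10 * benefit = 0.932164 * 0.558395 * 37166 = 19345.4865
NSP = 21207.3312


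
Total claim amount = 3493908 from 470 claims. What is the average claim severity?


severity = total / number
= 3493908 / 470
= 7433.8468


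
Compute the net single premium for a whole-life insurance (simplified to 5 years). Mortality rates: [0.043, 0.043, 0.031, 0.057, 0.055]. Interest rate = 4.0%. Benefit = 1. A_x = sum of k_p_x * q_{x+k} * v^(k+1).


v = 0.961538
Year 0: k_p_x=1.0, q=0.043, term=0.041346
Year 1: k_p_x=0.957, q=0.043, term=0.038046
Year 2: k_p_x=0.915849, q=0.031, term=0.02524
Year 3: k_p_x=0.887458, q=0.057, term=0.04324
Year 4: k_p_x=0.836873, q=0.055, term=0.037832
A_x = 0.1857


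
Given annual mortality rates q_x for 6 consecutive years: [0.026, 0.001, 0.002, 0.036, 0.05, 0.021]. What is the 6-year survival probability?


p_k = 1 - q_k for each year
Survival = product of (1 - q_k)
= 0.974 * 0.999 * 0.998 * 0.964 * 0.95 * 0.979
= 0.8706


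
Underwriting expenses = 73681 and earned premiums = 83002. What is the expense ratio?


Expense ratio = expenses / premiums
= 73681 / 83002
= 0.8877


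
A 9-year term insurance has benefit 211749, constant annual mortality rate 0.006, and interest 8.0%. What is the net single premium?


NSP = benefit * sum_{k=0}^{n-1} k_p_x * q * v^(k+1)
With constant q=0.006, v=0.925926
Sum = 0.036706
NSP = 211749 * 0.036706
= 7772.5447


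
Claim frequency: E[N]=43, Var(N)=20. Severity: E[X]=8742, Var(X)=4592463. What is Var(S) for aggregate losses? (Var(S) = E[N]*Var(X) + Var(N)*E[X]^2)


Var(S) = E[N]*Var(X) + Var(N)*E[X]^2
= 43*4592463 + 20*8742^2
= 197475909 + 1528451280
= 1.7259e+09


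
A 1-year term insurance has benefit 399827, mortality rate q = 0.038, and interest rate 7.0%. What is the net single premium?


NSP = benefit * q * v
v = 1/(1+i) = 0.934579
NSP = 399827 * 0.038 * 0.934579
= 14199.4636


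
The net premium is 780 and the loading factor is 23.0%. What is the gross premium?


Gross = net * (1 + loading)
= 780 * (1 + 0.23)
= 780 * 1.23
= 959.4


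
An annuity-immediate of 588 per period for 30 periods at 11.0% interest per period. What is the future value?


FV = PMT * ((1+i)^n - 1) / i
= 588 * ((1.11)^30 - 1) / 0.11
= 588 * (22.892297 - 1) / 0.11
= 117024.2762


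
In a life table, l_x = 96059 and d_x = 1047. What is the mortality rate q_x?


q_x = d_x / l_x
= 1047 / 96059
= 0.0109


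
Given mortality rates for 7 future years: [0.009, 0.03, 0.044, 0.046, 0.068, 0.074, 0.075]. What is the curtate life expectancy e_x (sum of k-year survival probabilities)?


e_x = sum_{k=1}^{n} k_p_x
k_p_x values:
  1_p_x = 0.991
  2_p_x = 0.96127
  3_p_x = 0.918974
  4_p_x = 0.876701
  5_p_x = 0.817086
  6_p_x = 0.756621
  7_p_x = 0.699875
e_x = 6.0215


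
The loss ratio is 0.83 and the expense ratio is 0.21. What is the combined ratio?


Combined ratio = loss ratio + expense ratio
= 0.83 + 0.21
= 1.04


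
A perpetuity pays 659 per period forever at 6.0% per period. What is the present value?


PV = PMT / i
= 659 / 0.06
= 10983.3333


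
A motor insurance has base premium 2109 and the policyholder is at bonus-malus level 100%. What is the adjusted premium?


adjusted = base * BM_level / 100
= 2109 * 100 / 100
= 2109 * 1.0
= 2109.0


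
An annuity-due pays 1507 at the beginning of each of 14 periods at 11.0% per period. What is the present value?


PV_due = PMT * (1-(1+i)^(-n))/i * (1+i)
PV_immediate = 10521.6709
PV_due = 10521.6709 * 1.11
= 11679.0547


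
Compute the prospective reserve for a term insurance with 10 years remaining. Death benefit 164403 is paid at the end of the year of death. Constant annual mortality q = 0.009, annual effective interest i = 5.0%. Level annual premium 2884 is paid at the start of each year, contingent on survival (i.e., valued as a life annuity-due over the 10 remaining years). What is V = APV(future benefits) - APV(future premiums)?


v = 1/(1+i) = 0.952381
APV(future benefits) per unit = sum_{k=0}^{9} k_p_x * q * v^(k+1) = 0.06699
APV(future benefits) = 164403 * 0.06699 = 11013.2924
Life annuity-due factor ä_{x:10} = sum_{k=0}^{9} k_p_x * v^k = 7.815454
APV(future premiums) = 2884 * 7.815454 = 22539.7699
V = 11013.2924 - 22539.7699
= -11526.4775


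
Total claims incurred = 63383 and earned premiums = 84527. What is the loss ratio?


Loss ratio = claims / premiums
= 63383 / 84527
= 0.7499


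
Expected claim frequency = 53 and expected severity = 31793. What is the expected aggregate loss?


E[S] = E[N] * E[X]
= 53 * 31793
= 1.6850e+06


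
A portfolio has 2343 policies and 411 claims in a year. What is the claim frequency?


frequency = claims / policies
= 411 / 2343
= 0.1754


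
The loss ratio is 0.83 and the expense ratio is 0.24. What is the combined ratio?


Combined ratio = loss ratio + expense ratio
= 0.83 + 0.24
= 1.07


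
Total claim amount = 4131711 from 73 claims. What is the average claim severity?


severity = total / number
= 4131711 / 73
= 56598.7808


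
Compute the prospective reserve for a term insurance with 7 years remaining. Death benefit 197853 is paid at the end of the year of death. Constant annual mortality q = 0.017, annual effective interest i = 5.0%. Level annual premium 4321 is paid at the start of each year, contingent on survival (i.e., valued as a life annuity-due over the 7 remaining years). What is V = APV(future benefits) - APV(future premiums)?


v = 1/(1+i) = 0.952381
APV(future benefits) per unit = sum_{k=0}^{6} k_p_x * q * v^(k+1) = 0.093804
APV(future benefits) = 197853 * 0.093804 = 18559.3353
Life annuity-due factor ä_{x:7} = sum_{k=0}^{6} k_p_x * v^k = 5.793755
APV(future premiums) = 4321 * 5.793755 = 25034.817
V = 18559.3353 - 25034.817
= -6475.4817


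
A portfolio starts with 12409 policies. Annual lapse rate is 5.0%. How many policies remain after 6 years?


remaining = initial * (1 - lapse)^years
= 12409 * (1 - 0.05)^6
= 12409 * 0.735092
= 9121.7553


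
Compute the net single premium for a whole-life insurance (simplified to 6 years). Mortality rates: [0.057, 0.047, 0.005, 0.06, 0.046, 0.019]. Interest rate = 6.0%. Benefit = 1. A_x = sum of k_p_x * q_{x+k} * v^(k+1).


v = 0.943396
Year 0: k_p_x=1.0, q=0.057, term=0.053774
Year 1: k_p_x=0.943, q=0.047, term=0.039446
Year 2: k_p_x=0.898679, q=0.005, term=0.003773
Year 3: k_p_x=0.894186, q=0.06, term=0.042497
Year 4: k_p_x=0.840534, q=0.046, term=0.028892
Year 5: k_p_x=0.80187, q=0.019, term=0.01074
A_x = 0.1791


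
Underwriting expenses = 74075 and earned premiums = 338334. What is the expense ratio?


Expense ratio = expenses / premiums
= 74075 / 338334
= 0.2189


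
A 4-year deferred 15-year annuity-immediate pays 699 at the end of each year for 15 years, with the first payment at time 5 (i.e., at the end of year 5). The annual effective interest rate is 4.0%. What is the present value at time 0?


PV at time 4 of the 15-year annuity-immediate:
a_n = 699 * (1-(1+0.04)^(-15))/0.04 = 7771.7528
Discount back 4 years to time 0:
PV = 7771.7528 * (1+0.04)^(-4)
= 7771.7528 * 0.854804
= 6643.3269


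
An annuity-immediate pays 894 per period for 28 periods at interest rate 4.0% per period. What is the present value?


PV = PMT * (1 - (1+i)^(-n)) / i
= 894 * (1 - (1+0.04)^(-28)) / 0.04
= 894 * (1 - 0.333477) / 0.04
= 894 * 16.663063
= 14896.7785


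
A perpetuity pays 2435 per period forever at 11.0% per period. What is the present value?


PV = PMT / i
= 2435 / 0.11
= 22136.3636


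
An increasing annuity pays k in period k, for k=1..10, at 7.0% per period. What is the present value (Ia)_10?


(Ia)_n = sum_{k=1}^{n} k * v^k, v = 1/(1+i)
v = 0.934579
Sum computed term by term:
(Ia)_10 = 34.7391


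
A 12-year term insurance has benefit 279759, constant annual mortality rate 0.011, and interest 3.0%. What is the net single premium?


NSP = benefit * sum_{k=0}^{n-1} k_p_x * q * v^(k+1)
With constant q=0.011, v=0.970874
Sum = 0.103508
NSP = 279759 * 0.103508
= 28957.2107


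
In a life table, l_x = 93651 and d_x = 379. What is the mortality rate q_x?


q_x = d_x / l_x
= 379 / 93651
= 0.004


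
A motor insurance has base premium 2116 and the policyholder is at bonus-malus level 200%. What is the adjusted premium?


adjusted = base * BM_level / 100
= 2116 * 200 / 100
= 2116 * 2.0
= 4232.0


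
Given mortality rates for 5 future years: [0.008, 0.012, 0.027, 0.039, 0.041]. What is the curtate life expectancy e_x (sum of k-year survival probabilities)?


e_x = sum_{k=1}^{n} k_p_x
k_p_x values:
  1_p_x = 0.992
  2_p_x = 0.980096
  3_p_x = 0.953633
  4_p_x = 0.916442
  5_p_x = 0.878868
e_x = 4.721


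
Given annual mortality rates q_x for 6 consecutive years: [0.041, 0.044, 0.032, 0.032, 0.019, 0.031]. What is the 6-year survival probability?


p_k = 1 - q_k for each year
Survival = product of (1 - q_k)
= 0.959 * 0.956 * 0.968 * 0.968 * 0.981 * 0.969
= 0.8166


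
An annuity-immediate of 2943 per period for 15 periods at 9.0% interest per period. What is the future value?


FV = PMT * ((1+i)^n - 1) / i
= 2943 * ((1.09)^15 - 1) / 0.09
= 2943 * (3.642482 - 1) / 0.09
= 86409.1764


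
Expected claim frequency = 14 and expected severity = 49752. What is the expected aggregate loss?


E[S] = E[N] * E[X]
= 14 * 49752
= 696528


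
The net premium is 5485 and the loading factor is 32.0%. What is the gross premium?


Gross = net * (1 + loading)
= 5485 * (1 + 0.32)
= 5485 * 1.32
= 7240.2


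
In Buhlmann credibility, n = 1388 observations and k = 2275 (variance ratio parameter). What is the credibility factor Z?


Z = n / (n + k)
= 1388 / (1388 + 2275)
= 1388 / 3663
= 0.3789


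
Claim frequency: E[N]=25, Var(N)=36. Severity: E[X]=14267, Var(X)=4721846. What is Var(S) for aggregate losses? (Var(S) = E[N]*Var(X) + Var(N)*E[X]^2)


Var(S) = E[N]*Var(X) + Var(N)*E[X]^2
= 25*4721846 + 36*14267^2
= 118046150 + 7327702404
= 7.4457e+09


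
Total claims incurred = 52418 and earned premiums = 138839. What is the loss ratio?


Loss ratio = claims / premiums
= 52418 / 138839
= 0.3775


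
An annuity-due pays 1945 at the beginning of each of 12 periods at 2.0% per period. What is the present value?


PV_due = PMT * (1-(1+i)^(-n))/i * (1+i)
PV_immediate = 20569.0387
PV_due = 20569.0387 * 1.02
= 20980.4194


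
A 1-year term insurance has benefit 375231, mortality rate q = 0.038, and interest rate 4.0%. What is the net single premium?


NSP = benefit * q * v
v = 1/(1+i) = 0.961538
NSP = 375231 * 0.038 * 0.961538
= 13710.3635


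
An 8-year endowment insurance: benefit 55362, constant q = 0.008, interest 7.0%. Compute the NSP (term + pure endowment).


Term component = 2579.0915
Pure endowment = 8_p_x * v^8 * benefit = 0.937764 * 0.582009 * 55362 = 30215.8577
NSP = 32794.9492


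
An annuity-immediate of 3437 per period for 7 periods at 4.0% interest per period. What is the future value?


FV = PMT * ((1+i)^n - 1) / i
= 3437 * ((1.04)^7 - 1) / 0.04
= 3437 * (1.315932 - 1) / 0.04
= 27146.4381


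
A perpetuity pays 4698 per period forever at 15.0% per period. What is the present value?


PV = PMT / i
= 4698 / 0.15
= 31320.0


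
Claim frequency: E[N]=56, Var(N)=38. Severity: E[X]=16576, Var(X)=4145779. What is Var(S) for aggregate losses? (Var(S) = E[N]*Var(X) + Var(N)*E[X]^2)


Var(S) = E[N]*Var(X) + Var(N)*E[X]^2
= 56*4145779 + 38*16576^2
= 232163624 + 10441023488
= 1.0673e+10


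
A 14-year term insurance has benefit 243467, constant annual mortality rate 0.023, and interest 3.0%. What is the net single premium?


NSP = benefit * sum_{k=0}^{n-1} k_p_x * q * v^(k+1)
With constant q=0.023, v=0.970874
Sum = 0.226827
NSP = 243467 * 0.226827
= 55224.8114


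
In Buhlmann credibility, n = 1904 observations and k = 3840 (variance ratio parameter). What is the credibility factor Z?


Z = n / (n + k)
= 1904 / (1904 + 3840)
= 1904 / 5744
= 0.3315


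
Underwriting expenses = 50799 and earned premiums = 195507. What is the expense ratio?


Expense ratio = expenses / premiums
= 50799 / 195507
= 0.2598


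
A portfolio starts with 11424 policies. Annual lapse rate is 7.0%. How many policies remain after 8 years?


remaining = initial * (1 - lapse)^years
= 11424 * (1 - 0.07)^8
= 11424 * 0.559582
= 6392.6626


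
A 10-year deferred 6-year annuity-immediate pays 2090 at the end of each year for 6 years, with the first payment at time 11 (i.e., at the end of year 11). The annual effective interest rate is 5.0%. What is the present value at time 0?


PV at time 10 of the 6-year annuity-immediate:
a_n = 2090 * (1-(1+0.05)^(-6))/0.05 = 10608.1964
Discount back 10 years to time 0:
PV = 10608.1964 * (1+0.05)^(-10)
= 10608.1964 * 0.613913
= 6512.5124


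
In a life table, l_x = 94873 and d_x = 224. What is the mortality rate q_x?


q_x = d_x / l_x
= 224 / 94873
= 0.0024


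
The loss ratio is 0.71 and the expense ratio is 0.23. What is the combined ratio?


Combined ratio = loss ratio + expense ratio
= 0.71 + 0.23
= 0.94


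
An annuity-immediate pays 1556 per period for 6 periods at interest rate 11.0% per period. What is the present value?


PV = PMT * (1 - (1+i)^(-n)) / i
= 1556 * (1 - (1+0.11)^(-6)) / 0.11
= 1556 * (1 - 0.534641) / 0.11
= 1556 * 4.230538
= 6582.7169


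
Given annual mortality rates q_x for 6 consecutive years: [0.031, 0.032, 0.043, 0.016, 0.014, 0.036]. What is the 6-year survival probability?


p_k = 1 - q_k for each year
Survival = product of (1 - q_k)
= 0.969 * 0.968 * 0.957 * 0.984 * 0.986 * 0.964
= 0.8396


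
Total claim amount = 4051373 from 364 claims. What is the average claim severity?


severity = total / number
= 4051373 / 364
= 11130.1456


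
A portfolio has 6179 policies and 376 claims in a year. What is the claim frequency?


frequency = claims / policies
= 376 / 6179
= 0.0609


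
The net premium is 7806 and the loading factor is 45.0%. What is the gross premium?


Gross = net * (1 + loading)
= 7806 * (1 + 0.45)
= 7806 * 1.45
= 11318.7


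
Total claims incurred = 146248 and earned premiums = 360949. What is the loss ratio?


Loss ratio = claims / premiums
= 146248 / 360949
= 0.4052


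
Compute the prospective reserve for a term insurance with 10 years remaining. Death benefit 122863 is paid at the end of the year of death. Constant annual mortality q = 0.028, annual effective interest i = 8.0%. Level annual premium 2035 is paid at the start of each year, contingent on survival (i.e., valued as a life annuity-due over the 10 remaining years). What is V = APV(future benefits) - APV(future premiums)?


v = 1/(1+i) = 0.925926
APV(future benefits) per unit = sum_{k=0}^{9} k_p_x * q * v^(k+1) = 0.168861
APV(future benefits) = 122863 * 0.168861 = 20746.7869
Life annuity-due factor ä_{x:10} = sum_{k=0}^{9} k_p_x * v^k = 6.513216
APV(future premiums) = 2035 * 6.513216 = 13254.3937
V = 20746.7869 - 13254.3937
= 7492.3931


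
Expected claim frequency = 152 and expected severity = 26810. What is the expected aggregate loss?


E[S] = E[N] * E[X]
= 152 * 26810
= 4.0751e+06


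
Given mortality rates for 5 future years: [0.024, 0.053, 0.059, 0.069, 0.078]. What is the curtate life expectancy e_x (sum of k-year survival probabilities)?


e_x = sum_{k=1}^{n} k_p_x
k_p_x values:
  1_p_x = 0.976
  2_p_x = 0.924272
  3_p_x = 0.86974
  4_p_x = 0.809728
  5_p_x = 0.746569
e_x = 4.3263


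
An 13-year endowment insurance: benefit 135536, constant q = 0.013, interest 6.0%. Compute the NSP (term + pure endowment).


Term component = 14590.5378
Pure endowment = 13_p_x * v^13 * benefit = 0.843574 * 0.468839 * 135536 = 53604.5187
NSP = 68195.0564


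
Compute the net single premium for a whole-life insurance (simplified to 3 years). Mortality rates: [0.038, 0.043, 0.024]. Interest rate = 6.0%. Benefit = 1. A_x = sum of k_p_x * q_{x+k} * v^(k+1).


v = 0.943396
Year 0: k_p_x=1.0, q=0.038, term=0.035849
Year 1: k_p_x=0.962, q=0.043, term=0.036816
Year 2: k_p_x=0.920634, q=0.024, term=0.018552
A_x = 0.0912


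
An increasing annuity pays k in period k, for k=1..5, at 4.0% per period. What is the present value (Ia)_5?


(Ia)_n = sum_{k=1}^{n} k * v^k, v = 1/(1+i)
v = 0.961538
Sum computed term by term:
(Ia)_5 = 13.0065


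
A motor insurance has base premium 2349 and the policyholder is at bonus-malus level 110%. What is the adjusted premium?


adjusted = base * BM_level / 100
= 2349 * 110 / 100
= 2349 * 1.1
= 2583.9


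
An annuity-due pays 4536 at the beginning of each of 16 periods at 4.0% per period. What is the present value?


PV_due = PMT * (1-(1+i)^(-n))/i * (1+i)
PV_immediate = 52854.8129
PV_due = 52854.8129 * 1.04
= 54969.0054


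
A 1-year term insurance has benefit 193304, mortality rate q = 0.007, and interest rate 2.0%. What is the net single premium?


NSP = benefit * q * v
v = 1/(1+i) = 0.980392
NSP = 193304 * 0.007 * 0.980392
= 1326.5961


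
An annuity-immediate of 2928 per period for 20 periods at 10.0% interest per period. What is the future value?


FV = PMT * ((1+i)^n - 1) / i
= 2928 * ((1.1)^20 - 1) / 0.1
= 2928 * (6.7275 - 1) / 0.1
= 167701.1985


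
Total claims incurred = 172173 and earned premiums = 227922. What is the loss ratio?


Loss ratio = claims / premiums
= 172173 / 227922
= 0.7554


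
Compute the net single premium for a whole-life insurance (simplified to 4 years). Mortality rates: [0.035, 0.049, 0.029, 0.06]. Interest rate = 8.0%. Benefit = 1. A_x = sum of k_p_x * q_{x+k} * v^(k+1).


v = 0.925926
Year 0: k_p_x=1.0, q=0.035, term=0.032407
Year 1: k_p_x=0.965, q=0.049, term=0.040539
Year 2: k_p_x=0.917715, q=0.029, term=0.021127
Year 3: k_p_x=0.891101, q=0.06, term=0.039299
A_x = 0.1334


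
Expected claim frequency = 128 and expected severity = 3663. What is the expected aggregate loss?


E[S] = E[N] * E[X]
= 128 * 3663
= 468864


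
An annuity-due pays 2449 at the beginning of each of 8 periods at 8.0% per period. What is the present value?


PV_due = PMT * (1-(1+i)^(-n))/i * (1+i)
PV_immediate = 14073.5188
PV_due = 14073.5188 * 1.08
= 15199.4003


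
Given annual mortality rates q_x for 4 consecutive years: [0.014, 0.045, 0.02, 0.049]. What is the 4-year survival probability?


p_k = 1 - q_k for each year
Survival = product of (1 - q_k)
= 0.986 * 0.955 * 0.98 * 0.951
= 0.8776


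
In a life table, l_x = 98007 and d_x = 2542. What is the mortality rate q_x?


q_x = d_x / l_x
= 2542 / 98007
= 0.0259


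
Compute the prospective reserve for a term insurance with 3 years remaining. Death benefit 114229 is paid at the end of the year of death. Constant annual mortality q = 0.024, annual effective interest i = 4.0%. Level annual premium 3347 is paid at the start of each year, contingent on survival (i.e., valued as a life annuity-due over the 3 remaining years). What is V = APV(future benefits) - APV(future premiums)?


v = 1/(1+i) = 0.961538
APV(future benefits) per unit = sum_{k=0}^{2} k_p_x * q * v^(k+1) = 0.065058
APV(future benefits) = 114229 * 0.065058 = 7431.4881
Life annuity-due factor ä_{x:3} = sum_{k=0}^{2} k_p_x * v^k = 2.819172
APV(future premiums) = 3347 * 2.819172 = 9435.7673
V = 7431.4881 - 9435.7673
= -2004.2792


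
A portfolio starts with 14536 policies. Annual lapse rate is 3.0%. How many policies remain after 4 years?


remaining = initial * (1 - lapse)^years
= 14536 * (1 - 0.03)^4
= 14536 * 0.885293
= 12868.6163


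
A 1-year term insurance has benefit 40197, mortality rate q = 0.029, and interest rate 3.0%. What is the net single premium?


NSP = benefit * q * v
v = 1/(1+i) = 0.970874
NSP = 40197 * 0.029 * 0.970874
= 1131.7602


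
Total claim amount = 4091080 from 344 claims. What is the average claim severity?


severity = total / number
= 4091080 / 344
= 11892.6744


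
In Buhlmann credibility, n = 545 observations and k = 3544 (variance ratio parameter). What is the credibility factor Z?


Z = n / (n + k)
= 545 / (545 + 3544)
= 545 / 4089
= 0.1333


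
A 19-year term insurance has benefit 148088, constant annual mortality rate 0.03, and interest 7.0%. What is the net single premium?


NSP = benefit * sum_{k=0}^{n-1} k_p_x * q * v^(k+1)
With constant q=0.03, v=0.934579
Sum = 0.253496
NSP = 148088 * 0.253496
= 37539.682


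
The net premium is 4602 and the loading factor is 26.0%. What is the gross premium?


Gross = net * (1 + loading)
= 4602 * (1 + 0.26)
= 4602 * 1.26
= 5798.52


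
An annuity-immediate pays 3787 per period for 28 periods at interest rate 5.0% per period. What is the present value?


PV = PMT * (1 - (1+i)^(-n)) / i
= 3787 * (1 - (1+0.05)^(-28)) / 0.05
= 3787 * (1 - 0.255094) / 0.05
= 3787 * 14.898127
= 56419.2079


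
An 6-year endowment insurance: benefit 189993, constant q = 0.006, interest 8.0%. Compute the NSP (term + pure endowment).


Term component = 5198.459
Pure endowment = 6_p_x * v^6 * benefit = 0.964536 * 0.63017 * 189993 = 115481.7546
NSP = 120680.2136


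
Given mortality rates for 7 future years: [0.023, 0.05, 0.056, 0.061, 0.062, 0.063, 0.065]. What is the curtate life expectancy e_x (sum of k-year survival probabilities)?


e_x = sum_{k=1}^{n} k_p_x
k_p_x values:
  1_p_x = 0.977
  2_p_x = 0.92815
  3_p_x = 0.876174
  4_p_x = 0.822727
  5_p_x = 0.771718
  6_p_x = 0.7231
  7_p_x = 0.676098
e_x = 5.775


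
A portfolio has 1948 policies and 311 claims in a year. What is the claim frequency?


frequency = claims / policies
= 311 / 1948
= 0.1597


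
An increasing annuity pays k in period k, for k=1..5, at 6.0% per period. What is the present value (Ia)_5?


(Ia)_n = sum_{k=1}^{n} k * v^k, v = 1/(1+i)
v = 0.943396
Sum computed term by term:
(Ia)_5 = 12.1469


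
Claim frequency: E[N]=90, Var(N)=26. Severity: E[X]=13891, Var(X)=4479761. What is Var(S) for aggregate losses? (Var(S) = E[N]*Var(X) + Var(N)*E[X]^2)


Var(S) = E[N]*Var(X) + Var(N)*E[X]^2
= 90*4479761 + 26*13891^2
= 403178490 + 5016956906
= 5.4201e+09


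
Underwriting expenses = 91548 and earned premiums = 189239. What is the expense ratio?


Expense ratio = expenses / premiums
= 91548 / 189239
= 0.4838


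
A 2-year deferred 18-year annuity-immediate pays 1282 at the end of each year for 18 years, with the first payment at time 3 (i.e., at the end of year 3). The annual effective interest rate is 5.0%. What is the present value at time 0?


PV at time 2 of the 18-year annuity-immediate:
a_n = 1282 * (1-(1+0.05)^(-18))/0.05 = 14986.0504
Discount back 2 years to time 0:
PV = 14986.0504 * (1+0.05)^(-2)
= 14986.0504 * 0.907029
= 13592.7895


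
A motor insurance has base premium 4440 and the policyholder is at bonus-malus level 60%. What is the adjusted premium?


adjusted = base * BM_level / 100
= 4440 * 60 / 100
= 4440 * 0.6
= 2664.0


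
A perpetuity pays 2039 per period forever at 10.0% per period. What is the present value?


PV = PMT / i
= 2039 / 0.1
= 20390.0


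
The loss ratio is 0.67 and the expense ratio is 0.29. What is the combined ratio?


Combined ratio = loss ratio + expense ratio
= 0.67 + 0.29
= 0.96


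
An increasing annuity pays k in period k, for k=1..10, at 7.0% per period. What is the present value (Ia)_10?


(Ia)_n = sum_{k=1}^{n} k * v^k, v = 1/(1+i)
v = 0.934579
Sum computed term by term:
(Ia)_10 = 34.7391


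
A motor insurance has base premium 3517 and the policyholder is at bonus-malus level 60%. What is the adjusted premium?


adjusted = base * BM_level / 100
= 3517 * 60 / 100
= 3517 * 0.6
= 2110.2


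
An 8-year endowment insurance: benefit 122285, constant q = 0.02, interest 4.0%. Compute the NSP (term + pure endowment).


Term component = 15422.4127
Pure endowment = 8_p_x * v^8 * benefit = 0.850763 * 0.73069 * 122285 = 76017.7619
NSP = 91440.1746


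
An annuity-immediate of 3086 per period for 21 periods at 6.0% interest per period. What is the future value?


FV = PMT * ((1+i)^n - 1) / i
= 3086 * ((1.06)^21 - 1) / 0.06
= 3086 * (3.399564 - 1) / 0.06
= 123417.5545


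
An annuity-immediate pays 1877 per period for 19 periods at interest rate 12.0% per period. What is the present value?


PV = PMT * (1 - (1+i)^(-n)) / i
= 1877 * (1 - (1+0.12)^(-19)) / 0.12
= 1877 * (1 - 0.116107) / 0.12
= 1877 * 7.365777
= 13825.5632


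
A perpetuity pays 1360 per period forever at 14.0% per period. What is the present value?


PV = PMT / i
= 1360 / 0.14
= 9714.2857


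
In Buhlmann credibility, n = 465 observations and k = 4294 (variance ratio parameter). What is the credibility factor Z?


Z = n / (n + k)
= 465 / (465 + 4294)
= 465 / 4759
= 0.0977


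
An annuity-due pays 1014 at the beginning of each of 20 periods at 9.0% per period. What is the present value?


PV_due = PMT * (1-(1+i)^(-n))/i * (1+i)
PV_immediate = 9256.3453
PV_due = 9256.3453 * 1.09
= 10089.4164


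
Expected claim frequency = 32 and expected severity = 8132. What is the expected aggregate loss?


E[S] = E[N] * E[X]
= 32 * 8132
= 260224


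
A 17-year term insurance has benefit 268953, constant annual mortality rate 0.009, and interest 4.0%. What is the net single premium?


NSP = benefit * sum_{k=0}^{n-1} k_p_x * q * v^(k+1)
With constant q=0.009, v=0.961538
Sum = 0.102814
NSP = 268953 * 0.102814
= 27652.0887
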